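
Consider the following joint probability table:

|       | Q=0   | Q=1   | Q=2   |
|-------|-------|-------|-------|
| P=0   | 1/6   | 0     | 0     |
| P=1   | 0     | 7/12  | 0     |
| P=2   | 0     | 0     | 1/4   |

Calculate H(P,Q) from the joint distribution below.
H(P,Q) = -Σ P(P,Q) log₂ P(P,Q), summed over the non-zero cells:
H(P,Q) = -[(1/6)·log₂(1/6) + (7/12)·log₂(7/12) + (1/4)·log₂(1/4)]
  = 0.4308 + 0.4536 + 0.5000
  = 1.3844 bits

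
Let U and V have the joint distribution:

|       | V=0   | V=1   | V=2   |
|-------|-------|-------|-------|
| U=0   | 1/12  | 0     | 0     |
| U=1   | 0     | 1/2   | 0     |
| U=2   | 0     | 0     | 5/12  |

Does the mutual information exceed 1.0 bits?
Marginal P(U) (row sums):
  P(U=0) = 1/12 + 0 + 0 = 1/12
  P(U=1) = 0 + 1/2 + 0 = 1/2
  P(U=2) = 0 + 0 + 5/12 = 5/12
Marginal P(V) (column sums):
  P(V=0) = 1/12 + 0 + 0 = 1/12
  P(V=1) = 0 + 1/2 + 0 = 1/2
  P(V=2) = 0 + 0 + 5/12 = 5/12

H(U) = -[(1/12)·log₂(1/12) + (1/2)·log₂(1/2) + (5/12)·log₂(5/12)]
  = 0.2987 + 0.5000 + 0.5263
  = 1.3250 bits
H(V) = -[(1/12)·log₂(1/12) + (1/2)·log₂(1/2) + (5/12)·log₂(5/12)]
  = 0.2987 + 0.5000 + 0.5263
  = 1.3250 bits
H(U,V) = -[(1/12)·log₂(1/12) + (1/2)·log₂(1/2) + (5/12)·log₂(5/12)]
  = 0.2987 + 0.5000 + 0.5263
  = 1.3250 bits

I(U;V) = H(U) + H(V) - H(U,V)
  = 1.3250 + 1.3250 - 1.3250
  = 1.3250 bits

Yes. I(U;V) = 1.3250 bits, which is > 1.0 bits.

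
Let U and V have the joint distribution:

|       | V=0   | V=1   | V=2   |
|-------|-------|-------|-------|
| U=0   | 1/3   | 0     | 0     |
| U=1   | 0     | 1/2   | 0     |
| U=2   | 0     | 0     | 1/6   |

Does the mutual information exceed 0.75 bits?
Marginal P(U) (row sums):
  P(U=0) = 1/3 + 0 + 0 = 1/3
  P(U=1) = 0 + 1/2 + 0 = 1/2
  P(U=2) = 0 + 0 + 1/6 = 1/6
Marginal P(V) (column sums):
  P(V=0) = 1/3 + 0 + 0 = 1/3
  P(V=1) = 0 + 1/2 + 0 = 1/2
  P(V=2) = 0 + 0 + 1/6 = 1/6

H(U) = -[(1/3)·log₂(1/3) + (1/2)·log₂(1/2) + (1/6)·log₂(1/6)]
  = 0.5283 + 0.5000 + 0.4308
  = 1.4591 bits
H(V) = -[(1/3)·log₂(1/3) + (1/2)·log₂(1/2) + (1/6)·log₂(1/6)]
  = 0.5283 + 0.5000 + 0.4308
  = 1.4591 bits
H(U,V) = -[(1/3)·log₂(1/3) + (1/2)·log₂(1/2) + (1/6)·log₂(1/6)]
  = 0.5283 + 0.5000 + 0.4308
  = 1.4591 bits

I(U;V) = H(U) + H(V) - H(U,V)
  = 1.4591 + 1.4591 - 1.4591
  = 1.4591 bits

Yes. I(U;V) = 1.4591 bits, which is > 0.75 bits.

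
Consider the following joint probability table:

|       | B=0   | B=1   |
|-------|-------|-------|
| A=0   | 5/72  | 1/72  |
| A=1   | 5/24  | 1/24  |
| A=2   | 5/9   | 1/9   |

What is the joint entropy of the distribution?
H(A,B) = -Σ P(A,B) log₂ P(A,B), summed over the non-zero cells:
H(A,B) = -[(5/72)·log₂(5/72) + (1/72)·log₂(1/72) + (5/24)·log₂(5/24) + (1/24)·log₂(1/24) + (5/9)·log₂(5/9) + (1/9)·log₂(1/9)]
  = 0.2672 + 0.0857 + 0.4715 + 0.1910 + 0.4711 + 0.3522
  = 1.8387 bits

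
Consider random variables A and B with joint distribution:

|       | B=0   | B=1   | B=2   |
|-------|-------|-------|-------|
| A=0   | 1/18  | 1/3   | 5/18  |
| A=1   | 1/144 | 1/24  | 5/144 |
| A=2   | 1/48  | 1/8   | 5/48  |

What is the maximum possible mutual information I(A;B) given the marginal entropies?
The upper bound on mutual information is I(A;B) ≤ min(H(A), H(B)).

Marginal P(A) (row sums):
  P(A=0) = 1/18 + 1/3 + 5/18 = 2/3
  P(A=1) = 1/144 + 1/24 + 5/144 = 1/12
  P(A=2) = 1/48 + 1/8 + 5/48 = 1/4
Marginal P(B) (column sums):
  P(B=0) = 1/18 + 1/144 + 1/48 = 1/12
  P(B=1) = 1/3 + 1/24 + 1/8 = 1/2
  P(B=2) = 5/18 + 5/144 + 5/48 = 5/12

H(A) = -[(2/3)·log₂(2/3) + (1/12)·log₂(1/12) + (1/4)·log₂(1/4)]
  = 0.3900 + 0.2987 + 0.5000
  = 1.1887 bits
H(B) = -[(1/12)·log₂(1/12) + (1/2)·log₂(1/2) + (5/12)·log₂(5/12)]
  = 0.2987 + 0.5000 + 0.5263
  = 1.3250 bits

Maximum possible I(A;B) = min(1.1887, 1.3250) = 1.1887 bits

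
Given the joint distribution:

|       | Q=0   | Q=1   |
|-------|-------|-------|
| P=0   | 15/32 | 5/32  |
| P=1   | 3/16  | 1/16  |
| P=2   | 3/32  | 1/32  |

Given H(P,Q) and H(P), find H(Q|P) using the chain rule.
From the chain rule: H(P,Q) = H(P) + H(Q|P)
Therefore: H(Q|P) = H(P,Q) - H(P)

H(P,Q) = -[(15/32)·log₂(15/32) + (5/32)·log₂(5/32) + (3/16)·log₂(3/16) + (1/16)·log₂(1/16) + (3/32)·log₂(3/32) + (1/32)·log₂(1/32)]
  = 0.5124 + 0.4184 + 0.4528 + 0.2500 + 0.3202 + 0.1563
  = 2.1101 bits
Marginal P(P) (row sums):
  P(P=0) = 15/32 + 5/32 = 5/8
  P(P=1) = 3/16 + 1/16 = 1/4
  P(P=2) = 3/32 + 1/32 = 1/8
H(P) = -[(5/8)·log₂(5/8) + (1/4)·log₂(1/4) + (1/8)·log₂(1/8)]
  = 0.4238 + 0.5000 + 0.3750
  = 1.2988 bits

H(Q|P) = 2.1101 - 1.2988 = 0.8113 bits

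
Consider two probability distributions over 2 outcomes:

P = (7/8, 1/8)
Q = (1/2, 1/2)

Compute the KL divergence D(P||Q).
D(P||Q) = Σ P(i) log₂(P(i)/Q(i))
  i=0: (7/8) × log₂((7/8)/(1/2)) = (7/8) × log₂(7/4) = 0.7064
  i=1: (1/8) × log₂((1/8)/(1/2)) = (1/8) × log₂(1/4) = -0.2500
D(P||Q) = 0.7064 - 0.2500
  = 0.4564 bits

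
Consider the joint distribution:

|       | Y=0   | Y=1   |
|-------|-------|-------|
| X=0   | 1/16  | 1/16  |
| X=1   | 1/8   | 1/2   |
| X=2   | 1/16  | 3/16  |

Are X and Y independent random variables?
Marginal P(X) (row sums):
  P(X=0) = 1/16 + 1/16 = 1/8
  P(X=1) = 1/8 + 1/2 = 5/8
  P(X=2) = 1/16 + 3/16 = 1/4
Marginal P(Y) (column sums):
  P(Y=0) = 1/16 + 1/8 + 1/16 = 1/4
  P(Y=1) = 1/16 + 1/2 + 3/16 = 3/4

X and Y are independent iff P(X=i,Y=j) = P(X=i)·P(Y=j) for every cell.
  P(X=0)·P(Y=0) = 1/8 × 1/4 = 1/32, but P(X=0,Y=0) = 1/16 ✗

No, X and Y are not independent. Quantitatively, I(X;Y) > 0:

H(X) = -[(1/8)·log₂(1/8) + (5/8)·log₂(5/8) + (1/4)·log₂(1/4)]
  = 0.3750 + 0.4238 + 0.5000
  = 1.2988 bits
H(Y) = -[(1/4)·log₂(1/4) + (3/4)·log₂(3/4)]
  = 0.5000 + 0.3113
  = 0.8113 bits
H(X,Y) = -[(1/16)·log₂(1/16) + (1/16)·log₂(1/16) + (1/8)·log₂(1/8) + (1/2)·log₂(1/2) + (1/16)·log₂(1/16) + (3/16)·log₂(3/16)]
  = 0.2500 + 0.2500 + 0.3750 + 0.5000 + 0.2500 + 0.4528
  = 2.0778 bits
I(X;Y) = H(X) + H(Y) - H(X,Y) = 1.2988 + 0.8113 - 2.0778 = 0.0323 bits > 0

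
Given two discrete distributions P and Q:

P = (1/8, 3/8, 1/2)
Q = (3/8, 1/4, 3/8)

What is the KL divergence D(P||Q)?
D(P||Q) = Σ P(i) log₂(P(i)/Q(i))
  i=0: (1/8) × log₂((1/8)/(3/8)) = (1/8) × log₂(1/3) = -0.1981
  i=1: (3/8) × log₂((3/8)/(1/4)) = (3/8) × log₂(3/2) = 0.2194
  i=2: (1/2) × log₂((1/2)/(3/8)) = (1/2) × log₂(4/3) = 0.2075
D(P||Q) = -0.1981 + 0.2194 + 0.2075
  = 0.2288 bits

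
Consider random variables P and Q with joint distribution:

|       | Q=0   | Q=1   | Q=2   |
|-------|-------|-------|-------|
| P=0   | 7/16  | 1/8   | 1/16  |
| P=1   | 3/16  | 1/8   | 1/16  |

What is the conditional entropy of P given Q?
Marginal P(Q) (column sums):
  P(Q=0) = 7/16 + 3/16 = 5/8
  P(Q=1) = 1/8 + 1/8 = 1/4
  P(Q=2) = 1/16 + 1/16 = 1/8

H(P|Q) = -Σ P(P,Q)·log₂ P(P|Q), where P(P|Q) = P(P,Q) / P(Q)
  (P=0,Q=0): P(P|Q) = (7/16)/(5/8) = 7/10;  -(7/16)·log₂(7/10) = 0.2251
  (P=0,Q=1): P(P|Q) = (1/8)/(1/4) = 1/2;  -(1/8)·log₂(1/2) = 0.1250
  (P=0,Q=2): P(P|Q) = (1/16)/(1/8) = 1/2;  -(1/16)·log₂(1/2) = 0.0625
  (P=1,Q=0): P(P|Q) = (3/16)/(5/8) = 3/10;  -(3/16)·log₂(3/10) = 0.3257
  (P=1,Q=1): P(P|Q) = (1/8)/(1/4) = 1/2;  -(1/8)·log₂(1/2) = 0.1250
  (P=1,Q=2): P(P|Q) = (1/16)/(1/8) = 1/2;  -(1/16)·log₂(1/2) = 0.0625
H(P|Q) = 0.2251 + 0.1250 + 0.0625 + 0.3257 + 0.1250 + 0.0625
  = 0.9258 bits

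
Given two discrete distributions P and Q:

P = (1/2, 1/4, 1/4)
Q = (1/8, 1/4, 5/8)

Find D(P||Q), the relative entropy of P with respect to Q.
D(P||Q) = Σ P(i) log₂(P(i)/Q(i))
  i=0: (1/2) × log₂((1/2)/(1/8)) = (1/2) × log₂(4) = 1.0000
  i=1: (1/4) × log₂((1/4)/(1/4)) = (1/4) × log₂(1) = 0.0000
  i=2: (1/4) × log₂((1/4)/(5/8)) = (1/4) × log₂(2/5) = -0.3305
D(P||Q) = 1.0000 + 0.0000 - 0.3305
  = 0.6695 bits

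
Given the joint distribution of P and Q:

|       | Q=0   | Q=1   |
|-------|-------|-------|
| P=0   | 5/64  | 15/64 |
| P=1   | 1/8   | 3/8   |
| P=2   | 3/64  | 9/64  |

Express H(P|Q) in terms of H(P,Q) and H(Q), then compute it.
H(P|Q) = H(P,Q) - H(Q)

Marginal P(Q) (column sums):
  P(Q=0) = 5/64 + 1/8 + 3/64 = 1/4
  P(Q=1) = 15/64 + 3/8 + 9/64 = 3/4

H(P,Q) = -[(5/64)·log₂(5/64) + (15/64)·log₂(15/64) + (1/8)·log₂(1/8) + (3/8)·log₂(3/8) + (3/64)·log₂(3/64) + (9/64)·log₂(9/64)]
  = 0.2873 + 0.4906 + 0.3750 + 0.5306 + 0.2070 + 0.3980
  = 2.2885 bits
H(Q) = -[(1/4)·log₂(1/4) + (3/4)·log₂(3/4)]
  = 0.5000 + 0.3113
  = 0.8113 bits

H(P|Q) = 2.2885 - 0.8113 = 1.4772 bits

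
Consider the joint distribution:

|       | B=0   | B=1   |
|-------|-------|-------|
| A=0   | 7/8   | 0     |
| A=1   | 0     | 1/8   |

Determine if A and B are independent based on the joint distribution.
Marginal P(A) (row sums):
  P(A=0) = 7/8 + 0 = 7/8
  P(A=1) = 0 + 1/8 = 1/8
Marginal P(B) (column sums):
  P(B=0) = 7/8 + 0 = 7/8
  P(B=1) = 0 + 1/8 = 1/8

A and B are independent iff P(A=i,B=j) = P(A=i)·P(B=j) for every cell.
  P(A=0)·P(B=0) = 7/8 × 7/8 = 49/64, but P(A=0,B=0) = 7/8 ✗

No, A and B are not independent. Quantitatively, I(A;B) > 0:

H(A) = -[(7/8)·log₂(7/8) + (1/8)·log₂(1/8)]
  = 0.1686 + 0.3750
  = 0.5436 bits
H(B) = -[(7/8)·log₂(7/8) + (1/8)·log₂(1/8)]
  = 0.1686 + 0.3750
  = 0.5436 bits
H(A,B) = -[(7/8)·log₂(7/8) + (1/8)·log₂(1/8)]
  = 0.1686 + 0.3750
  = 0.5436 bits
I(A;B) = H(A) + H(B) - H(A,B) = 0.5436 + 0.5436 - 0.5436 = 0.5436 bits > 0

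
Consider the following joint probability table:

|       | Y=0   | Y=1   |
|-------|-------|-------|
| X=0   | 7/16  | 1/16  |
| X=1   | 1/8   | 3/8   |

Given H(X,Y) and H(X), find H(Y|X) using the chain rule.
From the chain rule: H(X,Y) = H(X) + H(Y|X)
Therefore: H(Y|X) = H(X,Y) - H(X)

H(X,Y) = -[(7/16)·log₂(7/16) + (1/16)·log₂(1/16) + (1/8)·log₂(1/8) + (3/8)·log₂(3/8)]
  = 0.5218 + 0.2500 + 0.3750 + 0.5306
  = 1.6774 bits
Marginal P(X) (row sums):
  P(X=0) = 7/16 + 1/16 = 1/2
  P(X=1) = 1/8 + 3/8 = 1/2
H(X) = -[(1/2)·log₂(1/2) + (1/2)·log₂(1/2)]
  = 0.5000 + 0.5000
  = 1.0000 bits

H(Y|X) = 1.6774 - 1.0000 = 0.6774 bits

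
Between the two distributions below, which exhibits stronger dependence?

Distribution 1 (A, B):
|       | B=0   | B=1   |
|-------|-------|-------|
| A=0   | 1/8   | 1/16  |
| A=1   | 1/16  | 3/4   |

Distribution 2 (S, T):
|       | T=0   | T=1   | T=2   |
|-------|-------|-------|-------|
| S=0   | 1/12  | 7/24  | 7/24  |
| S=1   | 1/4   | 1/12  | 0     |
Distribution 1 (A, B):
Marginal P(A) (row sums):
  P(A=0) = 1/8 + 1/16 = 3/16
  P(A=1) = 1/16 + 3/4 = 13/16
Marginal P(B) (column sums):
  P(B=0) = 1/8 + 1/16 = 3/16
  P(B=1) = 1/16 + 3/4 = 13/16

H(A) = -[(3/16)·log₂(3/16) + (13/16)·log₂(13/16)]
  = 0.4528 + 0.2434
  = 0.6962 bits
H(B) = -[(3/16)·log₂(3/16) + (13/16)·log₂(13/16)]
  = 0.4528 + 0.2434
  = 0.6962 bits
H(A,B) = -[(1/8)·log₂(1/8) + (1/16)·log₂(1/16) + (1/16)·log₂(1/16) + (3/4)·log₂(3/4)]
  = 0.3750 + 0.2500 + 0.2500 + 0.3113
  = 1.1863 bits

I(A;B) = H(A) + H(B) - H(A,B)
  = 0.6962 + 0.6962 - 1.1863
  = 0.2061 bits

Distribution 2 (S, T):
Marginal P(S) (row sums):
  P(S=0) = 1/12 + 7/24 + 7/24 = 2/3
  P(S=1) = 1/4 + 1/12 + 0 = 1/3
Marginal P(T) (column sums):
  P(T=0) = 1/12 + 1/4 = 1/3
  P(T=1) = 7/24 + 1/12 = 3/8
  P(T=2) = 7/24 + 0 = 7/24

H(S) = -[(2/3)·log₂(2/3) + (1/3)·log₂(1/3)]
  = 0.3900 + 0.5283
  = 0.9183 bits
H(T) = -[(1/3)·log₂(1/3) + (3/8)·log₂(3/8) + (7/24)·log₂(7/24)]
  = 0.5283 + 0.5306 + 0.5185
  = 1.5774 bits
H(S,T) = -[(1/12)·log₂(1/12) + (7/24)·log₂(7/24) + (7/24)·log₂(7/24) + (1/4)·log₂(1/4) + (1/12)·log₂(1/12)]
  = 0.2987 + 0.5185 + 0.5185 + 0.5000 + 0.2987
  = 2.1344 bits

I(S;T) = H(S) + H(T) - H(S,T)
  = 0.9183 + 1.5774 - 2.1344
  = 0.3613 bits

I(S;T) = 0.3613 bits > I(A;B) = 0.2061 bits, so (S, T) has the higher mutual information (stronger dependence).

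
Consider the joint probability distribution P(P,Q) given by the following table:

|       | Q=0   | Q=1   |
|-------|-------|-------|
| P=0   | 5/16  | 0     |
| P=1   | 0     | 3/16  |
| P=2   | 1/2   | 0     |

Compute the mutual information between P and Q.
Marginal P(P) (row sums):
  P(P=0) = 5/16 + 0 = 5/16
  P(P=1) = 0 + 3/16 = 3/16
  P(P=2) = 1/2 + 0 = 1/2
Marginal P(Q) (column sums):
  P(Q=0) = 5/16 + 0 + 1/2 = 13/16
  P(Q=1) = 0 + 3/16 + 0 = 3/16

H(P) = -[(5/16)·log₂(5/16) + (3/16)·log₂(3/16) + (1/2)·log₂(1/2)]
  = 0.5244 + 0.4528 + 0.5000
  = 1.4772 bits
H(Q) = -[(13/16)·log₂(13/16) + (3/16)·log₂(3/16)]
  = 0.2434 + 0.4528
  = 0.6962 bits
H(P,Q) = -[(5/16)·log₂(5/16) + (3/16)·log₂(3/16) + (1/2)·log₂(1/2)]
  = 0.5244 + 0.4528 + 0.5000
  = 1.4772 bits

I(P;Q) = H(P) + H(Q) - H(P,Q)
  = 1.4772 + 0.6962 - 1.4772
  = 0.6962 bits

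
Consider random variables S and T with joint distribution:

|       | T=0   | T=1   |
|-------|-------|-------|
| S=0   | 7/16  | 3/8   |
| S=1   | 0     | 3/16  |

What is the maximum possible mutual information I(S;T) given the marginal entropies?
The upper bound on mutual information is I(S;T) ≤ min(H(S), H(T)).

Marginal P(S) (row sums):
  P(S=0) = 7/16 + 3/8 = 13/16
  P(S=1) = 0 + 3/16 = 3/16
Marginal P(T) (column sums):
  P(T=0) = 7/16 + 0 = 7/16
  P(T=1) = 3/8 + 3/16 = 9/16

H(S) = -[(13/16)·log₂(13/16) + (3/16)·log₂(3/16)]
  = 0.2434 + 0.4528
  = 0.6962 bits
H(T) = -[(7/16)·log₂(7/16) + (9/16)·log₂(9/16)]
  = 0.5218 + 0.4669
  = 0.9887 bits

Maximum possible I(S;T) = min(0.6962, 0.9887) = 0.6962 bits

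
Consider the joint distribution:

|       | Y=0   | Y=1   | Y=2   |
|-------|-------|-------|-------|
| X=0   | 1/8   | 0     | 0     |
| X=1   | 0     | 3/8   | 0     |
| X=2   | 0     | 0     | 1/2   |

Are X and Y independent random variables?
Marginal P(X) (row sums):
  P(X=0) = 1/8 + 0 + 0 = 1/8
  P(X=1) = 0 + 3/8 + 0 = 3/8
  P(X=2) = 0 + 0 + 1/2 = 1/2
Marginal P(Y) (column sums):
  P(Y=0) = 1/8 + 0 + 0 = 1/8
  P(Y=1) = 0 + 3/8 + 0 = 3/8
  P(Y=2) = 0 + 0 + 1/2 = 1/2

X and Y are independent iff P(X=i,Y=j) = P(X=i)·P(Y=j) for every cell.
  P(X=0)·P(Y=0) = 1/8 × 1/8 = 1/64, but P(X=0,Y=0) = 1/8 ✗

No, X and Y are not independent. Quantitatively, I(X;Y) > 0:

H(X) = -[(1/8)·log₂(1/8) + (3/8)·log₂(3/8) + (1/2)·log₂(1/2)]
  = 0.3750 + 0.5306 + 0.5000
  = 1.4056 bits
H(Y) = -[(1/8)·log₂(1/8) + (3/8)·log₂(3/8) + (1/2)·log₂(1/2)]
  = 0.3750 + 0.5306 + 0.5000
  = 1.4056 bits
H(X,Y) = -[(1/8)·log₂(1/8) + (3/8)·log₂(3/8) + (1/2)·log₂(1/2)]
  = 0.3750 + 0.5306 + 0.5000
  = 1.4056 bits
I(X;Y) = H(X) + H(Y) - H(X,Y) = 1.4056 + 1.4056 - 1.4056 = 1.4056 bits > 0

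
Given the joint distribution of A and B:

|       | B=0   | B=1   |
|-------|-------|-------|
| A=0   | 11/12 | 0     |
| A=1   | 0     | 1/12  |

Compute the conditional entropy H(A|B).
Marginal P(B) (column sums):
  P(B=0) = 11/12 + 0 = 11/12
  P(B=1) = 0 + 1/12 = 1/12

H(A|B) = -Σ P(A,B)·log₂ P(A|B), where P(A|B) = P(A,B) / P(B)
  (cells with P(A,B) = 0 contribute 0)
  (A=0,B=0): P(A|B) = (11/12)/(11/12) = 1;  -(11/12)·log₂(1) = 0.0000
  (A=1,B=1): P(A|B) = (1/12)/(1/12) = 1;  -(1/12)·log₂(1) = 0.0000
H(A|B) = 0.0000 + 0.0000
  = 0.0000 bits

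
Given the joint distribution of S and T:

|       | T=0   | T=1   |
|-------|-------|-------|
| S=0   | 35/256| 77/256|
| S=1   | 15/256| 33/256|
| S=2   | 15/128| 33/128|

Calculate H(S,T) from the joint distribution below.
H(S,T) = -Σ P(S,T) log₂ P(S,T), summed over the non-zero cells:
H(S,T) = -[(35/256)·log₂(35/256) + (77/256)·log₂(77/256) + (15/256)·log₂(15/256) + (33/256)·log₂(33/256) + (15/128)·log₂(15/128) + (33/128)·log₂(33/128)]
  = 0.3925 + 0.5213 + 0.2398 + 0.3810 + 0.3625 + 0.5042
  = 2.4013 bits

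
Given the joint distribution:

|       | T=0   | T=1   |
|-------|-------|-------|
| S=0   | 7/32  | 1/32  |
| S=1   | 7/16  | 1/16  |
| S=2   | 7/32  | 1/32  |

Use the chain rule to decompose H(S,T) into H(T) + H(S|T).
By the chain rule: H(S,T) = H(T) + H(S|T)

Marginal P(T) (column sums):
  P(T=0) = 7/32 + 7/16 + 7/32 = 7/8
  P(T=1) = 1/32 + 1/16 + 1/32 = 1/8
H(T) = -[(7/8)·log₂(7/8) + (1/8)·log₂(1/8)]
  = 0.1686 + 0.3750
  = 0.5436 bits
H(S|T) = -Σ P(S,T)·log₂ P(S|T), where P(S|T) = P(S,T) / P(T)
  (S=0,T=0): P(S|T) = (7/32)/(7/8) = 1/4;  -(7/32)·log₂(1/4) = 0.4375
  (S=0,T=1): P(S|T) = (1/32)/(1/8) = 1/4;  -(1/32)·log₂(1/4) = 0.0625
  (S=1,T=0): P(S|T) = (7/16)/(7/8) = 1/2;  -(7/16)·log₂(1/2) = 0.4375
  (S=1,T=1): P(S|T) = (1/16)/(1/8) = 1/2;  -(1/16)·log₂(1/2) = 0.0625
  (S=2,T=0): P(S|T) = (7/32)/(7/8) = 1/4;  -(7/32)·log₂(1/4) = 0.4375
  (S=2,T=1): P(S|T) = (1/32)/(1/8) = 1/4;  -(1/32)·log₂(1/4) = 0.0625
H(S|T) = 0.4375 + 0.0625 + 0.4375 + 0.0625 + 0.4375 + 0.0625
  = 1.5000 bits

H(S,T) = H(T) + H(S|T) = 0.5436 + 1.5000 = 2.0436 bits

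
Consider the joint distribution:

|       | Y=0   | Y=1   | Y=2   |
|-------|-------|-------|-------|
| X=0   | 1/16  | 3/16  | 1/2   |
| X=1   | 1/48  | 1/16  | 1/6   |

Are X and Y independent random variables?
Marginal P(X) (row sums):
  P(X=0) = 1/16 + 3/16 + 1/2 = 3/4
  P(X=1) = 1/48 + 1/16 + 1/6 = 1/4
Marginal P(Y) (column sums):
  P(Y=0) = 1/16 + 1/48 = 1/12
  P(Y=1) = 3/16 + 1/16 = 1/4
  P(Y=2) = 1/2 + 1/6 = 2/3

X and Y are independent iff P(X=i,Y=j) = P(X=i)·P(Y=j) for every cell.
  P(X=0)·P(Y=0) = 3/4 × 1/12 = 1/16 = P(X=0,Y=0) ✓
  P(X=0)·P(Y=1) = 3/4 × 1/4 = 3/16 = P(X=0,Y=1) ✓
  P(X=0)·P(Y=2) = 3/4 × 2/3 = 1/2 = P(X=0,Y=2) ✓
  P(X=1)·P(Y=0) = 1/4 × 1/12 = 1/48 = P(X=1,Y=0) ✓
  P(X=1)·P(Y=1) = 1/4 × 1/4 = 1/16 = P(X=1,Y=1) ✓
  P(X=1)·P(Y=2) = 1/4 × 2/3 = 1/6 = P(X=1,Y=2) ✓

Yes, X and Y are independent: every cell factors, so I(X;Y) = 0 bits.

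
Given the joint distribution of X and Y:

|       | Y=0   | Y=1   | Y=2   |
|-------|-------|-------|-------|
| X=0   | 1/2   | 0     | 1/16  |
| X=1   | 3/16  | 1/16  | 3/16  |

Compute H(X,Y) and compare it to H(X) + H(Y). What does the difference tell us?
Marginal P(X) (row sums):
  P(X=0) = 1/2 + 0 + 1/16 = 9/16
  P(X=1) = 3/16 + 1/16 + 3/16 = 7/16
Marginal P(Y) (column sums):
  P(Y=0) = 1/2 + 3/16 = 11/16
  P(Y=1) = 0 + 1/16 = 1/16
  P(Y=2) = 1/16 + 3/16 = 1/4

H(X,Y) = -[(1/2)·log₂(1/2) + (1/16)·log₂(1/16) + (3/16)·log₂(3/16) + (1/16)·log₂(1/16) + (3/16)·log₂(3/16)]
  = 0.5000 + 0.2500 + 0.4528 + 0.2500 + 0.4528
  = 1.9056 bits
H(X) = -[(9/16)·log₂(9/16) + (7/16)·log₂(7/16)]
  = 0.4669 + 0.5218
  = 0.9887 bits
H(Y) = -[(11/16)·log₂(11/16) + (1/16)·log₂(1/16) + (1/4)·log₂(1/4)]
  = 0.3716 + 0.2500 + 0.5000
  = 1.1216 bits

H(X) + H(Y) = 0.9887 + 1.1216 = 2.1103 bits
Difference: H(X) + H(Y) - H(X,Y) = 2.1103 - 1.9056 = 0.2047 bits = I(X;Y)

The difference is the mutual information; it is positive here, so X and Y are dependent (knowing one reduces uncertainty about the other by 0.2047 bits).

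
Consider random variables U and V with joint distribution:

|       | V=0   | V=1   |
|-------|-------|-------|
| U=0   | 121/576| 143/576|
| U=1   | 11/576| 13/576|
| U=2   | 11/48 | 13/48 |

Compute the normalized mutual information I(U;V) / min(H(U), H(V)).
Marginal P(U) (row sums):
  P(U=0) = 121/576 + 143/576 = 11/24
  P(U=1) = 11/576 + 13/576 = 1/24
  P(U=2) = 11/48 + 13/48 = 1/2
Marginal P(V) (column sums):
  P(V=0) = 121/576 + 11/576 + 11/48 = 11/24
  P(V=1) = 143/576 + 13/576 + 13/48 = 13/24

H(U) = -[(11/24)·log₂(11/24) + (1/24)·log₂(1/24) + (1/2)·log₂(1/2)]
  = 0.5159 + 0.1910 + 0.5000
  = 1.2069 bits
H(V) = -[(11/24)·log₂(11/24) + (13/24)·log₂(13/24)]
  = 0.5159 + 0.4791
  = 0.9950 bits
H(U,V) = -[(121/576)·log₂(121/576) + (143/576)·log₂(143/576) + (11/576)·log₂(11/576) + (13/576)·log₂(13/576) + (11/48)·log₂(11/48) + (13/48)·log₂(13/48)]
  = 0.4729 + 0.4990 + 0.1091 + 0.1234 + 0.4871 + 0.5104
  = 2.2019 bits

I(U;V) = H(U) + H(V) - H(U,V)
  = 1.2069 + 0.9950 - 2.2019
  = 0.0000 bits

min(H(U), H(V)) = min(1.2069, 0.9950) = 0.9950 bits
Normalized MI = 0.0000 / 0.9950 = 0.0000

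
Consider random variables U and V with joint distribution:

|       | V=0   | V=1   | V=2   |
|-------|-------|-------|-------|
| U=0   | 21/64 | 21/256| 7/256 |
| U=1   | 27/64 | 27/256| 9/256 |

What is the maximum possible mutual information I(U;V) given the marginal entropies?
The upper bound on mutual information is I(U;V) ≤ min(H(U), H(V)).

Marginal P(U) (row sums):
  P(U=0) = 21/64 + 21/256 + 7/256 = 7/16
  P(U=1) = 27/64 + 27/256 + 9/256 = 9/16
Marginal P(V) (column sums):
  P(V=0) = 21/64 + 27/64 = 3/4
  P(V=1) = 21/256 + 27/256 = 3/16
  P(V=2) = 7/256 + 9/256 = 1/16

H(U) = -[(7/16)·log₂(7/16) + (9/16)·log₂(9/16)]
  = 0.5218 + 0.4669
  = 0.9887 bits
H(V) = -[(3/4)·log₂(3/4) + (3/16)·log₂(3/16) + (1/16)·log₂(1/16)]
  = 0.3113 + 0.4528 + 0.2500
  = 1.0141 bits

Maximum possible I(U;V) = min(0.9887, 1.0141) = 0.9887 bits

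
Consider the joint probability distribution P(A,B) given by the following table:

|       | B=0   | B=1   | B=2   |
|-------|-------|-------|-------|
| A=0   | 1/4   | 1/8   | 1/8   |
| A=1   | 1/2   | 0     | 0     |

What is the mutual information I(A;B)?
Marginal P(A) (row sums):
  P(A=0) = 1/4 + 1/8 + 1/8 = 1/2
  P(A=1) = 1/2 + 0 + 0 = 1/2
Marginal P(B) (column sums):
  P(B=0) = 1/4 + 1/2 = 3/4
  P(B=1) = 1/8 + 0 = 1/8
  P(B=2) = 1/8 + 0 = 1/8

H(A) = -[(1/2)·log₂(1/2) + (1/2)·log₂(1/2)]
  = 0.5000 + 0.5000
  = 1.0000 bits
H(B) = -[(3/4)·log₂(3/4) + (1/8)·log₂(1/8) + (1/8)·log₂(1/8)]
  = 0.3113 + 0.3750 + 0.3750
  = 1.0613 bits
H(A,B) = -[(1/4)·log₂(1/4) + (1/8)·log₂(1/8) + (1/8)·log₂(1/8) + (1/2)·log₂(1/2)]
  = 0.5000 + 0.3750 + 0.3750 + 0.5000
  = 1.7500 bits

I(A;B) = H(A) + H(B) - H(A,B)
  = 1.0000 + 1.0613 - 1.7500
  = 0.3113 bits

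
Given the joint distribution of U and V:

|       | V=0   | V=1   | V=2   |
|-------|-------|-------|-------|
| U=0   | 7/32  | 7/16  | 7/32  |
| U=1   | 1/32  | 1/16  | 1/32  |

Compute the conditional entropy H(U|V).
Marginal P(V) (column sums):
  P(V=0) = 7/32 + 1/32 = 1/4
  P(V=1) = 7/16 + 1/16 = 1/2
  P(V=2) = 7/32 + 1/32 = 1/4

H(U|V) = -Σ P(U,V)·log₂ P(U|V), where P(U|V) = P(U,V) / P(V)
  (U=0,V=0): P(U|V) = (7/32)/(1/4) = 7/8;  -(7/32)·log₂(7/8) = 0.0421
  (U=0,V=1): P(U|V) = (7/16)/(1/2) = 7/8;  -(7/16)·log₂(7/8) = 0.0843
  (U=0,V=2): P(U|V) = (7/32)/(1/4) = 7/8;  -(7/32)·log₂(7/8) = 0.0421
  (U=1,V=0): P(U|V) = (1/32)/(1/4) = 1/8;  -(1/32)·log₂(1/8) = 0.0938
  (U=1,V=1): P(U|V) = (1/16)/(1/2) = 1/8;  -(1/16)·log₂(1/8) = 0.1875
  (U=1,V=2): P(U|V) = (1/32)/(1/4) = 1/8;  -(1/32)·log₂(1/8) = 0.0938
H(U|V) = 0.0421 + 0.0843 + 0.0421 + 0.0938 + 0.1875 + 0.0938
  = 0.5436 bits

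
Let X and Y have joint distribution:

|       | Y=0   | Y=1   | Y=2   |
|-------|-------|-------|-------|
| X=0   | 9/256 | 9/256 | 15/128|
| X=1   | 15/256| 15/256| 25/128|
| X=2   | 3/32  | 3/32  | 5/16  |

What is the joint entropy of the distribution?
H(X,Y) = -Σ P(X,Y) log₂ P(X,Y), summed over the non-zero cells:
H(X,Y) = -[(9/256)·log₂(9/256) + (9/256)·log₂(9/256) + (15/128)·log₂(15/128) + (15/256)·log₂(15/256) + (15/256)·log₂(15/256) + (25/128)·log₂(25/128) + (3/32)·log₂(3/32) + (3/32)·log₂(3/32) + (5/16)·log₂(5/16)]
  = 0.1698 + 0.1698 + 0.3625 + 0.2398 + 0.2398 + 0.4602 + 0.3202 + 0.3202 + 0.5244
  = 2.8067 bits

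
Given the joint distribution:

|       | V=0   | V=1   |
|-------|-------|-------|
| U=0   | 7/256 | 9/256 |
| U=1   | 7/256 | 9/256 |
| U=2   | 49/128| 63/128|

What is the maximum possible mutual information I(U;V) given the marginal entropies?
The upper bound on mutual information is I(U;V) ≤ min(H(U), H(V)).

Marginal P(U) (row sums):
  P(U=0) = 7/256 + 9/256 = 1/16
  P(U=1) = 7/256 + 9/256 = 1/16
  P(U=2) = 49/128 + 63/128 = 7/8
Marginal P(V) (column sums):
  P(V=0) = 7/256 + 7/256 + 49/128 = 7/16
  P(V=1) = 9/256 + 9/256 + 63/128 = 9/16

H(U) = -[(1/16)·log₂(1/16) + (1/16)·log₂(1/16) + (7/8)·log₂(7/8)]
  = 0.2500 + 0.2500 + 0.1686
  = 0.6686 bits
H(V) = -[(7/16)·log₂(7/16) + (9/16)·log₂(9/16)]
  = 0.5218 + 0.4669
  = 0.9887 bits

Maximum possible I(U;V) = min(0.6686, 0.9887) = 0.6686 bits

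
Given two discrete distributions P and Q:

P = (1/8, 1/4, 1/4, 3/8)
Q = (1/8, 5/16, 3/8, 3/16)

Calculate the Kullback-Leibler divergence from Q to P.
D(P||Q) = Σ P(i) log₂(P(i)/Q(i))
  i=0: (1/8) × log₂((1/8)/(1/8)) = (1/8) × log₂(1) = 0.0000
  i=1: (1/4) × log₂((1/4)/(5/16)) = (1/4) × log₂(4/5) = -0.0805
  i=2: (1/4) × log₂((1/4)/(3/8)) = (1/4) × log₂(2/3) = -0.1462
  i=3: (3/8) × log₂((3/8)/(3/16)) = (3/8) × log₂(2) = 0.3750
D(P||Q) = 0.0000 - 0.0805 - 0.1462 + 0.3750
  = 0.1483 bits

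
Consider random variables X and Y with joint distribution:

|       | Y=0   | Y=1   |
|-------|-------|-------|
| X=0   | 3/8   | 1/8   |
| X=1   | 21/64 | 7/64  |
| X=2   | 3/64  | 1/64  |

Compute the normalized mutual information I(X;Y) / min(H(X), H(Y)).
Marginal P(X) (row sums):
  P(X=0) = 3/8 + 1/8 = 1/2
  P(X=1) = 21/64 + 7/64 = 7/16
  P(X=2) = 3/64 + 1/64 = 1/16
Marginal P(Y) (column sums):
  P(Y=0) = 3/8 + 21/64 + 3/64 = 3/4
  P(Y=1) = 1/8 + 7/64 + 1/64 = 1/4

H(X) = -[(1/2)·log₂(1/2) + (7/16)·log₂(7/16) + (1/16)·log₂(1/16)]
  = 0.5000 + 0.5218 + 0.2500
  = 1.2718 bits
H(Y) = -[(3/4)·log₂(3/4) + (1/4)·log₂(1/4)]
  = 0.3113 + 0.5000
  = 0.8113 bits
H(X,Y) = -[(3/8)·log₂(3/8) + (1/8)·log₂(1/8) + (21/64)·log₂(21/64) + (7/64)·log₂(7/64) + (3/64)·log₂(3/64) + (1/64)·log₂(1/64)]
  = 0.5306 + 0.3750 + 0.5275 + 0.3492 + 0.2070 + 0.0938
  = 2.0831 bits

I(X;Y) = H(X) + H(Y) - H(X,Y)
  = 1.2718 + 0.8113 - 2.0831
  = 0.0000 bits

min(H(X), H(Y)) = min(1.2718, 0.8113) = 0.8113 bits
Normalized MI = 0.0000 / 0.8113 = 0.0000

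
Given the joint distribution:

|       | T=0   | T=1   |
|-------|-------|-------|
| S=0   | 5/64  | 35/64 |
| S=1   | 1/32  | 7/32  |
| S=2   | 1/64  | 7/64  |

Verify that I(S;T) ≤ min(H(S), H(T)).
Marginal P(S) (row sums):
  P(S=0) = 5/64 + 35/64 = 5/8
  P(S=1) = 1/32 + 7/32 = 1/4
  P(S=2) = 1/64 + 7/64 = 1/8
Marginal P(T) (column sums):
  P(T=0) = 5/64 + 1/32 + 1/64 = 1/8
  P(T=1) = 35/64 + 7/32 + 7/64 = 7/8

H(S) = -[(5/8)·log₂(5/8) + (1/4)·log₂(1/4) + (1/8)·log₂(1/8)]
  = 0.4238 + 0.5000 + 0.3750
  = 1.2988 bits
H(T) = -[(1/8)·log₂(1/8) + (7/8)·log₂(7/8)]
  = 0.3750 + 0.1686
  = 0.5436 bits
H(S,T) = -[(5/64)·log₂(5/64) + (35/64)·log₂(35/64) + (1/32)·log₂(1/32) + (7/32)·log₂(7/32) + (1/64)·log₂(1/64) + (7/64)·log₂(7/64)]
  = 0.2873 + 0.4762 + 0.1563 + 0.4796 + 0.0938 + 0.3492
  = 1.8424 bits

I(S;T) = H(S) + H(T) - H(S,T)
  = 1.2988 + 0.5436 - 1.8424
  = 0.0000 bits

min(H(S), H(T)) = min(1.2988, 0.5436) = 0.5436 bits
Since 0.0000 ≤ 0.5436, the bound is satisfied ✓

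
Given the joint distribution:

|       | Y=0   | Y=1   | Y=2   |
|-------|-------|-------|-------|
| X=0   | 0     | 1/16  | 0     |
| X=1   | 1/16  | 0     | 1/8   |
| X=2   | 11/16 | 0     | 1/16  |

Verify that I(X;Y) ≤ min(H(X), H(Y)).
Marginal P(X) (row sums):
  P(X=0) = 0 + 1/16 + 0 = 1/16
  P(X=1) = 1/16 + 0 + 1/8 = 3/16
  P(X=2) = 11/16 + 0 + 1/16 = 3/4
Marginal P(Y) (column sums):
  P(Y=0) = 0 + 1/16 + 11/16 = 3/4
  P(Y=1) = 1/16 + 0 + 0 = 1/16
  P(Y=2) = 0 + 1/8 + 1/16 = 3/16

H(X) = -[(1/16)·log₂(1/16) + (3/16)·log₂(3/16) + (3/4)·log₂(3/4)]
  = 0.2500 + 0.4528 + 0.3113
  = 1.0141 bits
H(Y) = -[(3/4)·log₂(3/4) + (1/16)·log₂(1/16) + (3/16)·log₂(3/16)]
  = 0.3113 + 0.2500 + 0.4528
  = 1.0141 bits
H(X,Y) = -[(1/16)·log₂(1/16) + (1/16)·log₂(1/16) + (1/8)·log₂(1/8) + (11/16)·log₂(11/16) + (1/16)·log₂(1/16)]
  = 0.2500 + 0.2500 + 0.3750 + 0.3716 + 0.2500
  = 1.4966 bits

I(X;Y) = H(X) + H(Y) - H(X,Y)
  = 1.0141 + 1.0141 - 1.4966
  = 0.5316 bits

min(H(X), H(Y)) = min(1.0141, 1.0141) = 1.0141 bits
Since 0.5316 ≤ 1.0141, the bound is satisfied ✓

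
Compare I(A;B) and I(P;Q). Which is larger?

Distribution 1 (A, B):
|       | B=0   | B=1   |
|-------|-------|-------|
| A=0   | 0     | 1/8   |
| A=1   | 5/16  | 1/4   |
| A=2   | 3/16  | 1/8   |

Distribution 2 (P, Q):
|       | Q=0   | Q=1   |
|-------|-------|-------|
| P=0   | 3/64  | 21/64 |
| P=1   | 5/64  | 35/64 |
Distribution 1 (A, B):
Marginal P(A) (row sums):
  P(A=0) = 0 + 1/8 = 1/8
  P(A=1) = 5/16 + 1/4 = 9/16
  P(A=2) = 3/16 + 1/8 = 5/16
Marginal P(B) (column sums):
  P(B=0) = 0 + 5/16 + 3/16 = 1/2
  P(B=1) = 1/8 + 1/4 + 1/8 = 1/2

H(A) = -[(1/8)·log₂(1/8) + (9/16)·log₂(9/16) + (5/16)·log₂(5/16)]
  = 0.3750 + 0.4669 + 0.5244
  = 1.3663 bits
H(B) = -[(1/2)·log₂(1/2) + (1/2)·log₂(1/2)]
  = 0.5000 + 0.5000
  = 1.0000 bits
H(A,B) = -[(1/8)·log₂(1/8) + (5/16)·log₂(5/16) + (1/4)·log₂(1/4) + (3/16)·log₂(3/16) + (1/8)·log₂(1/8)]
  = 0.3750 + 0.5244 + 0.5000 + 0.4528 + 0.3750
  = 2.2272 bits

I(A;B) = H(A) + H(B) - H(A,B)
  = 1.3663 + 1.0000 - 2.2272
  = 0.1391 bits

Distribution 2 (P, Q):
Marginal P(P) (row sums):
  P(P=0) = 3/64 + 21/64 = 3/8
  P(P=1) = 5/64 + 35/64 = 5/8
Marginal P(Q) (column sums):
  P(Q=0) = 3/64 + 5/64 = 1/8
  P(Q=1) = 21/64 + 35/64 = 7/8

H(P) = -[(3/8)·log₂(3/8) + (5/8)·log₂(5/8)]
  = 0.5306 + 0.4238
  = 0.9544 bits
H(Q) = -[(1/8)·log₂(1/8) + (7/8)·log₂(7/8)]
  = 0.3750 + 0.1686
  = 0.5436 bits
H(P,Q) = -[(3/64)·log₂(3/64) + (21/64)·log₂(21/64) + (5/64)·log₂(5/64) + (35/64)·log₂(35/64)]
  = 0.2070 + 0.5275 + 0.2873 + 0.4762
  = 1.4980 bits

I(P;Q) = H(P) + H(Q) - H(P,Q)
  = 0.9544 + 0.5436 - 1.4980
  = 0.0000 bits

I(A;B) = 0.1391 bits > I(P;Q) = 0.0000 bits, so (A, B) has the higher mutual information (stronger dependence).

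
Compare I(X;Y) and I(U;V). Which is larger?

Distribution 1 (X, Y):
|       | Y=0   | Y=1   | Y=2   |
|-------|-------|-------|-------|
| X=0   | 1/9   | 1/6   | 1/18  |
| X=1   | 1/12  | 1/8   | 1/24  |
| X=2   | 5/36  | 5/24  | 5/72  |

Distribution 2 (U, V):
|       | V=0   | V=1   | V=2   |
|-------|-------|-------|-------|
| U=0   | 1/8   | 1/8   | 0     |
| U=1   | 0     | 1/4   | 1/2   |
Distribution 1 (X, Y):
Marginal P(X) (row sums):
  P(X=0) = 1/9 + 1/6 + 1/18 = 1/3
  P(X=1) = 1/12 + 1/8 + 1/24 = 1/4
  P(X=2) = 5/36 + 5/24 + 5/72 = 5/12
Marginal P(Y) (column sums):
  P(Y=0) = 1/9 + 1/12 + 5/36 = 1/3
  P(Y=1) = 1/6 + 1/8 + 5/24 = 1/2
  P(Y=2) = 1/18 + 1/24 + 5/72 = 1/6

H(X) = -[(1/3)·log₂(1/3) + (1/4)·log₂(1/4) + (5/12)·log₂(5/12)]
  = 0.5283 + 0.5000 + 0.5263
  = 1.5546 bits
H(Y) = -[(1/3)·log₂(1/3) + (1/2)·log₂(1/2) + (1/6)·log₂(1/6)]
  = 0.5283 + 0.5000 + 0.4308
  = 1.4591 bits
H(X,Y) = -[(1/9)·log₂(1/9) + (1/6)·log₂(1/6) + (1/18)·log₂(1/18) + (1/12)·log₂(1/12) + (1/8)·log₂(1/8) + (1/24)·log₂(1/24) + (5/36)·log₂(5/36) + (5/24)·log₂(5/24) + (5/72)·log₂(5/72)]
  = 0.3522 + 0.4308 + 0.2317 + 0.2987 + 0.3750 + 0.1910 + 0.3956 + 0.4715 + 0.2672
  = 3.0137 bits

I(X;Y) = H(X) + H(Y) - H(X,Y)
  = 1.5546 + 1.4591 - 3.0137
  = 0.0000 bits

Distribution 2 (U, V):
Marginal P(U) (row sums):
  P(U=0) = 1/8 + 1/8 + 0 = 1/4
  P(U=1) = 0 + 1/4 + 1/2 = 3/4
Marginal P(V) (column sums):
  P(V=0) = 1/8 + 0 = 1/8
  P(V=1) = 1/8 + 1/4 = 3/8
  P(V=2) = 0 + 1/2 = 1/2

H(U) = -[(1/4)·log₂(1/4) + (3/4)·log₂(3/4)]
  = 0.5000 + 0.3113
  = 0.8113 bits
H(V) = -[(1/8)·log₂(1/8) + (3/8)·log₂(3/8) + (1/2)·log₂(1/2)]
  = 0.3750 + 0.5306 + 0.5000
  = 1.4056 bits
H(U,V) = -[(1/8)·log₂(1/8) + (1/8)·log₂(1/8) + (1/4)·log₂(1/4) + (1/2)·log₂(1/2)]
  = 0.3750 + 0.3750 + 0.5000 + 0.5000
  = 1.7500 bits

I(U;V) = H(U) + H(V) - H(U,V)
  = 0.8113 + 1.4056 - 1.7500
  = 0.4669 bits

I(U;V) = 0.4669 bits > I(X;Y) = 0.0000 bits, so (U, V) has the higher mutual information (stronger dependence).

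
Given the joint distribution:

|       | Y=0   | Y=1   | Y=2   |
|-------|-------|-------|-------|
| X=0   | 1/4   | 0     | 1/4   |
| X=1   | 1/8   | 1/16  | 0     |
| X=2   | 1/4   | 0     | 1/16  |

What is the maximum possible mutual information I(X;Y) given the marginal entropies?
The upper bound on mutual information is I(X;Y) ≤ min(H(X), H(Y)).

Marginal P(X) (row sums):
  P(X=0) = 1/4 + 0 + 1/4 = 1/2
  P(X=1) = 1/8 + 1/16 + 0 = 3/16
  P(X=2) = 1/4 + 0 + 1/16 = 5/16
Marginal P(Y) (column sums):
  P(Y=0) = 1/4 + 1/8 + 1/4 = 5/8
  P(Y=1) = 0 + 1/16 + 0 = 1/16
  P(Y=2) = 1/4 + 0 + 1/16 = 5/16

H(X) = -[(1/2)·log₂(1/2) + (3/16)·log₂(3/16) + (5/16)·log₂(5/16)]
  = 0.5000 + 0.4528 + 0.5244
  = 1.4772 bits
H(Y) = -[(5/8)·log₂(5/8) + (1/16)·log₂(1/16) + (5/16)·log₂(5/16)]
  = 0.4238 + 0.2500 + 0.5244
  = 1.1982 bits

Maximum possible I(X;Y) = min(1.4772, 1.1982) = 1.1982 bits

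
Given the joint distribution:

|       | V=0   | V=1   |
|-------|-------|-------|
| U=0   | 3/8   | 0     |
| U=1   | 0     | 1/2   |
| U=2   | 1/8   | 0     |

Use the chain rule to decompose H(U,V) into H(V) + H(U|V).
By the chain rule: H(U,V) = H(V) + H(U|V)

Marginal P(V) (column sums):
  P(V=0) = 3/8 + 0 + 1/8 = 1/2
  P(V=1) = 0 + 1/2 + 0 = 1/2
H(V) = -[(1/2)·log₂(1/2) + (1/2)·log₂(1/2)]
  = 0.5000 + 0.5000
  = 1.0000 bits
H(U|V) = -Σ P(U,V)·log₂ P(U|V), where P(U|V) = P(U,V) / P(V)
  (cells with P(U,V) = 0 contribute 0)
  (U=0,V=0): P(U|V) = (3/8)/(1/2) = 3/4;  -(3/8)·log₂(3/4) = 0.1556
  (U=1,V=1): P(U|V) = (1/2)/(1/2) = 1;  -(1/2)·log₂(1) = 0.0000
  (U=2,V=0): P(U|V) = (1/8)/(1/2) = 1/4;  -(1/8)·log₂(1/4) = 0.2500
H(U|V) = 0.1556 + 0.0000 + 0.2500
  = 0.4056 bits

H(U,V) = H(V) + H(U|V) = 1.0000 + 0.4056 = 1.4056 bits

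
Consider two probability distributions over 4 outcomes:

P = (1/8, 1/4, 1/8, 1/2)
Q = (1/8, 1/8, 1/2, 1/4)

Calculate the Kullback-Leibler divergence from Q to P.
D(P||Q) = Σ P(i) log₂(P(i)/Q(i))
  i=0: (1/8) × log₂((1/8)/(1/8)) = (1/8) × log₂(1) = 0.0000
  i=1: (1/4) × log₂((1/4)/(1/8)) = (1/4) × log₂(2) = 0.2500
  i=2: (1/8) × log₂((1/8)/(1/2)) = (1/8) × log₂(1/4) = -0.2500
  i=3: (1/2) × log₂((1/2)/(1/4)) = (1/2) × log₂(2) = 0.5000
D(P||Q) = 0.0000 + 0.2500 - 0.2500 + 0.5000
  = 0.5000 bits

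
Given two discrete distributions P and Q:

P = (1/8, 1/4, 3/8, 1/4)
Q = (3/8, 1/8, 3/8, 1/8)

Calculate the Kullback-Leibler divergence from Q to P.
D(P||Q) = Σ P(i) log₂(P(i)/Q(i))
  i=0: (1/8) × log₂((1/8)/(3/8)) = (1/8) × log₂(1/3) = -0.1981
  i=1: (1/4) × log₂((1/4)/(1/8)) = (1/4) × log₂(2) = 0.2500
  i=2: (3/8) × log₂((3/8)/(3/8)) = (3/8) × log₂(1) = 0.0000
  i=3: (1/4) × log₂((1/4)/(1/8)) = (1/4) × log₂(2) = 0.2500
D(P||Q) = -0.1981 + 0.2500 + 0.0000 + 0.2500
  = 0.3019 bits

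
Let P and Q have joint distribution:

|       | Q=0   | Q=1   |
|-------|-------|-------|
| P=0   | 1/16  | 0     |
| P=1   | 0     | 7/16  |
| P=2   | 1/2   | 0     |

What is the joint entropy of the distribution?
H(P,Q) = -Σ P(P,Q) log₂ P(P,Q), summed over the non-zero cells:
H(P,Q) = -[(1/16)·log₂(1/16) + (7/16)·log₂(7/16) + (1/2)·log₂(1/2)]
  = 0.2500 + 0.5218 + 0.5000
  = 1.2718 bits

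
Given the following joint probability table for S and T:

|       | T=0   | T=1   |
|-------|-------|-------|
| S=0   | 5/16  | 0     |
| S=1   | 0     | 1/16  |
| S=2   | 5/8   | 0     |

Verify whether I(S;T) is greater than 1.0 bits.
Marginal P(S) (row sums):
  P(S=0) = 5/16 + 0 = 5/16
  P(S=1) = 0 + 1/16 = 1/16
  P(S=2) = 5/8 + 0 = 5/8
Marginal P(T) (column sums):
  P(T=0) = 5/16 + 0 + 5/8 = 15/16
  P(T=1) = 0 + 1/16 + 0 = 1/16

H(S) = -[(5/16)·log₂(5/16) + (1/16)·log₂(1/16) + (5/8)·log₂(5/8)]
  = 0.5244 + 0.2500 + 0.4238
  = 1.1982 bits
H(T) = -[(15/16)·log₂(15/16) + (1/16)·log₂(1/16)]
  = 0.0873 + 0.2500
  = 0.3373 bits
H(S,T) = -[(5/16)·log₂(5/16) + (1/16)·log₂(1/16) + (5/8)·log₂(5/8)]
  = 0.5244 + 0.2500 + 0.4238
  = 1.1982 bits

I(S;T) = H(S) + H(T) - H(S,T)
  = 1.1982 + 0.3373 - 1.1982
  = 0.3373 bits

No. I(S;T) = 0.3373 bits, which is ≤ 1.0 bits.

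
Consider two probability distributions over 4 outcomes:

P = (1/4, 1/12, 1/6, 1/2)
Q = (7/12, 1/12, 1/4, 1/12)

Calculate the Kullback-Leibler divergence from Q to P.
D(P||Q) = Σ P(i) log₂(P(i)/Q(i))
  i=0: (1/4) × log₂((1/4)/(7/12)) = (1/4) × log₂(3/7) = -0.3056
  i=1: (1/12) × log₂((1/12)/(1/12)) = (1/12) × log₂(1) = 0.0000
  i=2: (1/6) × log₂((1/6)/(1/4)) = (1/6) × log₂(2/3) = -0.0975
  i=3: (1/2) × log₂((1/2)/(1/12)) = (1/2) × log₂(6) = 1.2925
D(P||Q) = -0.3056 + 0.0000 - 0.0975 + 1.2925
  = 0.8894 bits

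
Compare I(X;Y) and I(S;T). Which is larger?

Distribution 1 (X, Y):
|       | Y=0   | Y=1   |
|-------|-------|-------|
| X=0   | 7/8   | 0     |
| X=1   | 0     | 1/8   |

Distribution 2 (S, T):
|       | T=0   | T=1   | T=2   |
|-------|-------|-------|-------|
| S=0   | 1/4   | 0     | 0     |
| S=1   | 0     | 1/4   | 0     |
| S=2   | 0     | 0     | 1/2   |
Distribution 1 (X, Y):
Marginal P(X) (row sums):
  P(X=0) = 7/8 + 0 = 7/8
  P(X=1) = 0 + 1/8 = 1/8
Marginal P(Y) (column sums):
  P(Y=0) = 7/8 + 0 = 7/8
  P(Y=1) = 0 + 1/8 = 1/8

H(X) = -[(7/8)·log₂(7/8) + (1/8)·log₂(1/8)]
  = 0.1686 + 0.3750
  = 0.5436 bits
H(Y) = -[(7/8)·log₂(7/8) + (1/8)·log₂(1/8)]
  = 0.1686 + 0.3750
  = 0.5436 bits
H(X,Y) = -[(7/8)·log₂(7/8) + (1/8)·log₂(1/8)]
  = 0.1686 + 0.3750
  = 0.5436 bits

I(X;Y) = H(X) + H(Y) - H(X,Y)
  = 0.5436 + 0.5436 - 0.5436
  = 0.5436 bits

Distribution 2 (S, T):
Marginal P(S) (row sums):
  P(S=0) = 1/4 + 0 + 0 = 1/4
  P(S=1) = 0 + 1/4 + 0 = 1/4
  P(S=2) = 0 + 0 + 1/2 = 1/2
Marginal P(T) (column sums):
  P(T=0) = 1/4 + 0 + 0 = 1/4
  P(T=1) = 0 + 1/4 + 0 = 1/4
  P(T=2) = 0 + 0 + 1/2 = 1/2

H(S) = -[(1/4)·log₂(1/4) + (1/4)·log₂(1/4) + (1/2)·log₂(1/2)]
  = 0.5000 + 0.5000 + 0.5000
  = 1.5000 bits
H(T) = -[(1/4)·log₂(1/4) + (1/4)·log₂(1/4) + (1/2)·log₂(1/2)]
  = 0.5000 + 0.5000 + 0.5000
  = 1.5000 bits
H(S,T) = -[(1/4)·log₂(1/4) + (1/4)·log₂(1/4) + (1/2)·log₂(1/2)]
  = 0.5000 + 0.5000 + 0.5000
  = 1.5000 bits

I(S;T) = H(S) + H(T) - H(S,T)
  = 1.5000 + 1.5000 - 1.5000
  = 1.5000 bits

I(S;T) = 1.5000 bits > I(X;Y) = 0.5436 bits, so (S, T) has the higher mutual information (stronger dependence).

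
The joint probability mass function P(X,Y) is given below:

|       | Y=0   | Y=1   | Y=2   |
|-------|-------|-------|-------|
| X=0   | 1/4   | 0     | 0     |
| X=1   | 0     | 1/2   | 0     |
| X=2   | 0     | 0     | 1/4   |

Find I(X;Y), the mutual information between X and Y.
Marginal P(X) (row sums):
  P(X=0) = 1/4 + 0 + 0 = 1/4
  P(X=1) = 0 + 1/2 + 0 = 1/2
  P(X=2) = 0 + 0 + 1/4 = 1/4
Marginal P(Y) (column sums):
  P(Y=0) = 1/4 + 0 + 0 = 1/4
  P(Y=1) = 0 + 1/2 + 0 = 1/2
  P(Y=2) = 0 + 0 + 1/4 = 1/4

H(X) = -[(1/4)·log₂(1/4) + (1/2)·log₂(1/2) + (1/4)·log₂(1/4)]
  = 0.5000 + 0.5000 + 0.5000
  = 1.5000 bits
H(Y) = -[(1/4)·log₂(1/4) + (1/2)·log₂(1/2) + (1/4)·log₂(1/4)]
  = 0.5000 + 0.5000 + 0.5000
  = 1.5000 bits
H(X,Y) = -[(1/4)·log₂(1/4) + (1/2)·log₂(1/2) + (1/4)·log₂(1/4)]
  = 0.5000 + 0.5000 + 0.5000
  = 1.5000 bits

I(X;Y) = H(X) + H(Y) - H(X,Y)
  = 1.5000 + 1.5000 - 1.5000
  = 1.5000 bits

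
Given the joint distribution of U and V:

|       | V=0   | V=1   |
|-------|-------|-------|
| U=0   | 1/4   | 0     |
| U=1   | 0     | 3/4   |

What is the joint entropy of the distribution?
H(U,V) = -Σ P(U,V) log₂ P(U,V), summed over the non-zero cells:
H(U,V) = -[(1/4)·log₂(1/4) + (3/4)·log₂(3/4)]
  = 0.5000 + 0.3113
  = 0.8113 bits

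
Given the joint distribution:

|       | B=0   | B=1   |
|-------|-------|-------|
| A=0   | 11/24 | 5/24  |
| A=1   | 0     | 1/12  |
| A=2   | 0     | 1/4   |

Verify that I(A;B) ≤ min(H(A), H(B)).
Marginal P(A) (row sums):
  P(A=0) = 11/24 + 5/24 = 2/3
  P(A=1) = 0 + 1/12 = 1/12
  P(A=2) = 0 + 1/4 = 1/4
Marginal P(B) (column sums):
  P(B=0) = 11/24 + 0 + 0 = 11/24
  P(B=1) = 5/24 + 1/12 + 1/4 = 13/24

H(A) = -[(2/3)·log₂(2/3) + (1/12)·log₂(1/12) + (1/4)·log₂(1/4)]
  = 0.3900 + 0.2987 + 0.5000
  = 1.1887 bits
H(B) = -[(11/24)·log₂(11/24) + (13/24)·log₂(13/24)]
  = 0.5159 + 0.4791
  = 0.9950 bits
H(A,B) = -[(11/24)·log₂(11/24) + (5/24)·log₂(5/24) + (1/12)·log₂(1/12) + (1/4)·log₂(1/4)]
  = 0.5159 + 0.4715 + 0.2987 + 0.5000
  = 1.7861 bits

I(A;B) = H(A) + H(B) - H(A,B)
  = 1.1887 + 0.9950 - 1.7861
  = 0.3976 bits

min(H(A), H(B)) = min(1.1887, 0.9950) = 0.9950 bits
Since 0.3976 ≤ 0.9950, the bound is satisfied ✓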